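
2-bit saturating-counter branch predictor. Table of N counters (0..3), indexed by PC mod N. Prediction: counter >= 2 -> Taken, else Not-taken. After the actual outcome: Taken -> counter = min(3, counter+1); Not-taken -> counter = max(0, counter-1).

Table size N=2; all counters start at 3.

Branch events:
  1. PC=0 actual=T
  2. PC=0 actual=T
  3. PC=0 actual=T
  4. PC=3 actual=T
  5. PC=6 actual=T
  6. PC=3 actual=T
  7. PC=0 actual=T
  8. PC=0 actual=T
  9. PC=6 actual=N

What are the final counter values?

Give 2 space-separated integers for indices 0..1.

Ev 1: PC=0 idx=0 pred=T actual=T -> ctr[0]=3
Ev 2: PC=0 idx=0 pred=T actual=T -> ctr[0]=3
Ev 3: PC=0 idx=0 pred=T actual=T -> ctr[0]=3
Ev 4: PC=3 idx=1 pred=T actual=T -> ctr[1]=3
Ev 5: PC=6 idx=0 pred=T actual=T -> ctr[0]=3
Ev 6: PC=3 idx=1 pred=T actual=T -> ctr[1]=3
Ev 7: PC=0 idx=0 pred=T actual=T -> ctr[0]=3
Ev 8: PC=0 idx=0 pred=T actual=T -> ctr[0]=3
Ev 9: PC=6 idx=0 pred=T actual=N -> ctr[0]=2

Answer: 2 3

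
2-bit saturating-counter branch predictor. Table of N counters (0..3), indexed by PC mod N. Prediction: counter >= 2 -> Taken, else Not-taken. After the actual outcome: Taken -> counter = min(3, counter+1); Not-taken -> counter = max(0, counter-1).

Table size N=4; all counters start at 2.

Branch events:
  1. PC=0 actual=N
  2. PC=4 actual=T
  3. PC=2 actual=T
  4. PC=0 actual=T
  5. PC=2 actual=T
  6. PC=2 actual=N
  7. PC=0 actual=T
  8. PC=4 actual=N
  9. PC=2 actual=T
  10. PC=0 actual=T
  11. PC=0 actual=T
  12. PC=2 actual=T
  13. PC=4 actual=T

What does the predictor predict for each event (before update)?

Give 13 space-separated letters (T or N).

Answer: T N T T T T T T T T T T T

Derivation:
Ev 1: PC=0 idx=0 pred=T actual=N -> ctr[0]=1
Ev 2: PC=4 idx=0 pred=N actual=T -> ctr[0]=2
Ev 3: PC=2 idx=2 pred=T actual=T -> ctr[2]=3
Ev 4: PC=0 idx=0 pred=T actual=T -> ctr[0]=3
Ev 5: PC=2 idx=2 pred=T actual=T -> ctr[2]=3
Ev 6: PC=2 idx=2 pred=T actual=N -> ctr[2]=2
Ev 7: PC=0 idx=0 pred=T actual=T -> ctr[0]=3
Ev 8: PC=4 idx=0 pred=T actual=N -> ctr[0]=2
Ev 9: PC=2 idx=2 pred=T actual=T -> ctr[2]=3
Ev 10: PC=0 idx=0 pred=T actual=T -> ctr[0]=3
Ev 11: PC=0 idx=0 pred=T actual=T -> ctr[0]=3
Ev 12: PC=2 idx=2 pred=T actual=T -> ctr[2]=3
Ev 13: PC=4 idx=0 pred=T actual=T -> ctr[0]=3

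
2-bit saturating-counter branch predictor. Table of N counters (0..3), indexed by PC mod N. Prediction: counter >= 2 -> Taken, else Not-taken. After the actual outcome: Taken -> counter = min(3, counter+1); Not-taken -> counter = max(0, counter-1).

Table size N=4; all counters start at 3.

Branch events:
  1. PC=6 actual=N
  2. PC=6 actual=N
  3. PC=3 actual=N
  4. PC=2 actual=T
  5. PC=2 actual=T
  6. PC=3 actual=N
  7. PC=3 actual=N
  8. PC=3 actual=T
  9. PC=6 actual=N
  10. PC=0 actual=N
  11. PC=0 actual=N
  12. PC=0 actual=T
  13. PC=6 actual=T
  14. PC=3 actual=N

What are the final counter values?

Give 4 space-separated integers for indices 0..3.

Answer: 2 3 3 0

Derivation:
Ev 1: PC=6 idx=2 pred=T actual=N -> ctr[2]=2
Ev 2: PC=6 idx=2 pred=T actual=N -> ctr[2]=1
Ev 3: PC=3 idx=3 pred=T actual=N -> ctr[3]=2
Ev 4: PC=2 idx=2 pred=N actual=T -> ctr[2]=2
Ev 5: PC=2 idx=2 pred=T actual=T -> ctr[2]=3
Ev 6: PC=3 idx=3 pred=T actual=N -> ctr[3]=1
Ev 7: PC=3 idx=3 pred=N actual=N -> ctr[3]=0
Ev 8: PC=3 idx=3 pred=N actual=T -> ctr[3]=1
Ev 9: PC=6 idx=2 pred=T actual=N -> ctr[2]=2
Ev 10: PC=0 idx=0 pred=T actual=N -> ctr[0]=2
Ev 11: PC=0 idx=0 pred=T actual=N -> ctr[0]=1
Ev 12: PC=0 idx=0 pred=N actual=T -> ctr[0]=2
Ev 13: PC=6 idx=2 pred=T actual=T -> ctr[2]=3
Ev 14: PC=3 idx=3 pred=N actual=N -> ctr[3]=0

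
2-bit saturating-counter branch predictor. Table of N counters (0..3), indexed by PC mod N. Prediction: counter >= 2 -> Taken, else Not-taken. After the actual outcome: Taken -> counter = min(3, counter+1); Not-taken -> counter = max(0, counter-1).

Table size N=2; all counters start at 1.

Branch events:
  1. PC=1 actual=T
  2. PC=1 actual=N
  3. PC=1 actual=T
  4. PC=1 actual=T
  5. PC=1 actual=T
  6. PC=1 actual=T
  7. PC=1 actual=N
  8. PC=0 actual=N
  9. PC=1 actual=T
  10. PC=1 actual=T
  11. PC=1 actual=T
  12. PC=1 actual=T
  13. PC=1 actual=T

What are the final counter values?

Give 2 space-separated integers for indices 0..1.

Ev 1: PC=1 idx=1 pred=N actual=T -> ctr[1]=2
Ev 2: PC=1 idx=1 pred=T actual=N -> ctr[1]=1
Ev 3: PC=1 idx=1 pred=N actual=T -> ctr[1]=2
Ev 4: PC=1 idx=1 pred=T actual=T -> ctr[1]=3
Ev 5: PC=1 idx=1 pred=T actual=T -> ctr[1]=3
Ev 6: PC=1 idx=1 pred=T actual=T -> ctr[1]=3
Ev 7: PC=1 idx=1 pred=T actual=N -> ctr[1]=2
Ev 8: PC=0 idx=0 pred=N actual=N -> ctr[0]=0
Ev 9: PC=1 idx=1 pred=T actual=T -> ctr[1]=3
Ev 10: PC=1 idx=1 pred=T actual=T -> ctr[1]=3
Ev 11: PC=1 idx=1 pred=T actual=T -> ctr[1]=3
Ev 12: PC=1 idx=1 pred=T actual=T -> ctr[1]=3
Ev 13: PC=1 idx=1 pred=T actual=T -> ctr[1]=3

Answer: 0 3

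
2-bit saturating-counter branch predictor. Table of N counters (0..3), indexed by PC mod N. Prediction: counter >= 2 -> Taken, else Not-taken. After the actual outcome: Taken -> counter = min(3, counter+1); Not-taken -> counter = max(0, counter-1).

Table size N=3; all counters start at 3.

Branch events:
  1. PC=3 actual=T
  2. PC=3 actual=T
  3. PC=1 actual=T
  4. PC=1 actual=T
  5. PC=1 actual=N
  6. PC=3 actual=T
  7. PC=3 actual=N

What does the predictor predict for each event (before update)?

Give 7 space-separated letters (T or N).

Ev 1: PC=3 idx=0 pred=T actual=T -> ctr[0]=3
Ev 2: PC=3 idx=0 pred=T actual=T -> ctr[0]=3
Ev 3: PC=1 idx=1 pred=T actual=T -> ctr[1]=3
Ev 4: PC=1 idx=1 pred=T actual=T -> ctr[1]=3
Ev 5: PC=1 idx=1 pred=T actual=N -> ctr[1]=2
Ev 6: PC=3 idx=0 pred=T actual=T -> ctr[0]=3
Ev 7: PC=3 idx=0 pred=T actual=N -> ctr[0]=2

Answer: T T T T T T T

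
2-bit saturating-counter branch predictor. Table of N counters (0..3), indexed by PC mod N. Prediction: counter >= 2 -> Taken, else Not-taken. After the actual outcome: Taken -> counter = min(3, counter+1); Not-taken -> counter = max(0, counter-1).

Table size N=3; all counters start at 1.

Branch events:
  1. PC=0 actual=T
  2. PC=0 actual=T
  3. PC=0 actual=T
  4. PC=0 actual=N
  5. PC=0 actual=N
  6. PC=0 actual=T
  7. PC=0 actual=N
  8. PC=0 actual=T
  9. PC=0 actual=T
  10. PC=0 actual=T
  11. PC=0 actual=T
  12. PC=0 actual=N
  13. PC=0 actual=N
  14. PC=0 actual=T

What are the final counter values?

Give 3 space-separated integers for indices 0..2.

Ev 1: PC=0 idx=0 pred=N actual=T -> ctr[0]=2
Ev 2: PC=0 idx=0 pred=T actual=T -> ctr[0]=3
Ev 3: PC=0 idx=0 pred=T actual=T -> ctr[0]=3
Ev 4: PC=0 idx=0 pred=T actual=N -> ctr[0]=2
Ev 5: PC=0 idx=0 pred=T actual=N -> ctr[0]=1
Ev 6: PC=0 idx=0 pred=N actual=T -> ctr[0]=2
Ev 7: PC=0 idx=0 pred=T actual=N -> ctr[0]=1
Ev 8: PC=0 idx=0 pred=N actual=T -> ctr[0]=2
Ev 9: PC=0 idx=0 pred=T actual=T -> ctr[0]=3
Ev 10: PC=0 idx=0 pred=T actual=T -> ctr[0]=3
Ev 11: PC=0 idx=0 pred=T actual=T -> ctr[0]=3
Ev 12: PC=0 idx=0 pred=T actual=N -> ctr[0]=2
Ev 13: PC=0 idx=0 pred=T actual=N -> ctr[0]=1
Ev 14: PC=0 idx=0 pred=N actual=T -> ctr[0]=2

Answer: 2 1 1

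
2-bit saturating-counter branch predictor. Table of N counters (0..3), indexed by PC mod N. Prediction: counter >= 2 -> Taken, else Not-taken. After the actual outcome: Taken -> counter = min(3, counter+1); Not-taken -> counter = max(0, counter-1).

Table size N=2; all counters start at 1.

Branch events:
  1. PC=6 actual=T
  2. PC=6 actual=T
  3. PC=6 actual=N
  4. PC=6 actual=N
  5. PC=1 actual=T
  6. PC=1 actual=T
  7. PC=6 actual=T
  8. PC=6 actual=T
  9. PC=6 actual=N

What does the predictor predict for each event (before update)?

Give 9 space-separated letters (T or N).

Answer: N T T T N T N T T

Derivation:
Ev 1: PC=6 idx=0 pred=N actual=T -> ctr[0]=2
Ev 2: PC=6 idx=0 pred=T actual=T -> ctr[0]=3
Ev 3: PC=6 idx=0 pred=T actual=N -> ctr[0]=2
Ev 4: PC=6 idx=0 pred=T actual=N -> ctr[0]=1
Ev 5: PC=1 idx=1 pred=N actual=T -> ctr[1]=2
Ev 6: PC=1 idx=1 pred=T actual=T -> ctr[1]=3
Ev 7: PC=6 idx=0 pred=N actual=T -> ctr[0]=2
Ev 8: PC=6 idx=0 pred=T actual=T -> ctr[0]=3
Ev 9: PC=6 idx=0 pred=T actual=N -> ctr[0]=2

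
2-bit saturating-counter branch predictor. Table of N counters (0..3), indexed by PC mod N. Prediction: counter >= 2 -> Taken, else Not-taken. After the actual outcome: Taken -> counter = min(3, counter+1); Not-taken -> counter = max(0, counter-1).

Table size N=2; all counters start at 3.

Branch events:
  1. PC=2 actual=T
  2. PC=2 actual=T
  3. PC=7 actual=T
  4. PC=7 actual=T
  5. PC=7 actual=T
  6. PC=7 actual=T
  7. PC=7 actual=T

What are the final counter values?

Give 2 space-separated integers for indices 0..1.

Answer: 3 3

Derivation:
Ev 1: PC=2 idx=0 pred=T actual=T -> ctr[0]=3
Ev 2: PC=2 idx=0 pred=T actual=T -> ctr[0]=3
Ev 3: PC=7 idx=1 pred=T actual=T -> ctr[1]=3
Ev 4: PC=7 idx=1 pred=T actual=T -> ctr[1]=3
Ev 5: PC=7 idx=1 pred=T actual=T -> ctr[1]=3
Ev 6: PC=7 idx=1 pred=T actual=T -> ctr[1]=3
Ev 7: PC=7 idx=1 pred=T actual=T -> ctr[1]=3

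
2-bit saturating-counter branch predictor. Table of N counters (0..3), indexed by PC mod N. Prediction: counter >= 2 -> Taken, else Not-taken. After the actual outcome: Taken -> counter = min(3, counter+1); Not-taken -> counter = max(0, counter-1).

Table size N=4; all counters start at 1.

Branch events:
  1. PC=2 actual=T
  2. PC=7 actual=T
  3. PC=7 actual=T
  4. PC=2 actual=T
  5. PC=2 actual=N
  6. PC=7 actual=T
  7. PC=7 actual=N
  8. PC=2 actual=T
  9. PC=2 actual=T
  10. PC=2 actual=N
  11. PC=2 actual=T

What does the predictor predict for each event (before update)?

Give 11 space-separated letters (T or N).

Ev 1: PC=2 idx=2 pred=N actual=T -> ctr[2]=2
Ev 2: PC=7 idx=3 pred=N actual=T -> ctr[3]=2
Ev 3: PC=7 idx=3 pred=T actual=T -> ctr[3]=3
Ev 4: PC=2 idx=2 pred=T actual=T -> ctr[2]=3
Ev 5: PC=2 idx=2 pred=T actual=N -> ctr[2]=2
Ev 6: PC=7 idx=3 pred=T actual=T -> ctr[3]=3
Ev 7: PC=7 idx=3 pred=T actual=N -> ctr[3]=2
Ev 8: PC=2 idx=2 pred=T actual=T -> ctr[2]=3
Ev 9: PC=2 idx=2 pred=T actual=T -> ctr[2]=3
Ev 10: PC=2 idx=2 pred=T actual=N -> ctr[2]=2
Ev 11: PC=2 idx=2 pred=T actual=T -> ctr[2]=3

Answer: N N T T T T T T T T T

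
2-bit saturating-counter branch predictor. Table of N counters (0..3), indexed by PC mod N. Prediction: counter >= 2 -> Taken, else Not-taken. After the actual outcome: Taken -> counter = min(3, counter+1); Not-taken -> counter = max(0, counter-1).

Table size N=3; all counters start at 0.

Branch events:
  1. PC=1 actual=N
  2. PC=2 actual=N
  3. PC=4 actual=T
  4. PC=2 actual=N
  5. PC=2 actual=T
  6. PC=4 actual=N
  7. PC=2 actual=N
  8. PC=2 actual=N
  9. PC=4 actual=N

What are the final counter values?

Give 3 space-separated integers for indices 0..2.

Ev 1: PC=1 idx=1 pred=N actual=N -> ctr[1]=0
Ev 2: PC=2 idx=2 pred=N actual=N -> ctr[2]=0
Ev 3: PC=4 idx=1 pred=N actual=T -> ctr[1]=1
Ev 4: PC=2 idx=2 pred=N actual=N -> ctr[2]=0
Ev 5: PC=2 idx=2 pred=N actual=T -> ctr[2]=1
Ev 6: PC=4 idx=1 pred=N actual=N -> ctr[1]=0
Ev 7: PC=2 idx=2 pred=N actual=N -> ctr[2]=0
Ev 8: PC=2 idx=2 pred=N actual=N -> ctr[2]=0
Ev 9: PC=4 idx=1 pred=N actual=N -> ctr[1]=0

Answer: 0 0 0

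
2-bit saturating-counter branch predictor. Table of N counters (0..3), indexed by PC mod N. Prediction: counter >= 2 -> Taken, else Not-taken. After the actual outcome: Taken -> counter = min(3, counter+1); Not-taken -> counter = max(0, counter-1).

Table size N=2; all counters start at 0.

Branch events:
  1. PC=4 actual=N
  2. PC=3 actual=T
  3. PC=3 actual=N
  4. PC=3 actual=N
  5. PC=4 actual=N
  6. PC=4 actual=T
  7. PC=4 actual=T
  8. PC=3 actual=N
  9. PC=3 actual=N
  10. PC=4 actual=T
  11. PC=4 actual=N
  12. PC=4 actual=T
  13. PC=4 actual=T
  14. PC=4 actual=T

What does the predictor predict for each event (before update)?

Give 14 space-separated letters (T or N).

Ev 1: PC=4 idx=0 pred=N actual=N -> ctr[0]=0
Ev 2: PC=3 idx=1 pred=N actual=T -> ctr[1]=1
Ev 3: PC=3 idx=1 pred=N actual=N -> ctr[1]=0
Ev 4: PC=3 idx=1 pred=N actual=N -> ctr[1]=0
Ev 5: PC=4 idx=0 pred=N actual=N -> ctr[0]=0
Ev 6: PC=4 idx=0 pred=N actual=T -> ctr[0]=1
Ev 7: PC=4 idx=0 pred=N actual=T -> ctr[0]=2
Ev 8: PC=3 idx=1 pred=N actual=N -> ctr[1]=0
Ev 9: PC=3 idx=1 pred=N actual=N -> ctr[1]=0
Ev 10: PC=4 idx=0 pred=T actual=T -> ctr[0]=3
Ev 11: PC=4 idx=0 pred=T actual=N -> ctr[0]=2
Ev 12: PC=4 idx=0 pred=T actual=T -> ctr[0]=3
Ev 13: PC=4 idx=0 pred=T actual=T -> ctr[0]=3
Ev 14: PC=4 idx=0 pred=T actual=T -> ctr[0]=3

Answer: N N N N N N N N N T T T T T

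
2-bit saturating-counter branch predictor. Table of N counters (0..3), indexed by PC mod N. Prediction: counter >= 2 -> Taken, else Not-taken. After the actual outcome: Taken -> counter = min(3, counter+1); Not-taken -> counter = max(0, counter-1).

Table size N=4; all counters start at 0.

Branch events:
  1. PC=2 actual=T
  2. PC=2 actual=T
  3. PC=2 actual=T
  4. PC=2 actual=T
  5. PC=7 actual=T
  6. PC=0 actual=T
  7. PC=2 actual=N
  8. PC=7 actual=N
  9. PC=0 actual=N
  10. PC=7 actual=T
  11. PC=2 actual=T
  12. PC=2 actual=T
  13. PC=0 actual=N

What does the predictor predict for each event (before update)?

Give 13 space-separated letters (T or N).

Ev 1: PC=2 idx=2 pred=N actual=T -> ctr[2]=1
Ev 2: PC=2 idx=2 pred=N actual=T -> ctr[2]=2
Ev 3: PC=2 idx=2 pred=T actual=T -> ctr[2]=3
Ev 4: PC=2 idx=2 pred=T actual=T -> ctr[2]=3
Ev 5: PC=7 idx=3 pred=N actual=T -> ctr[3]=1
Ev 6: PC=0 idx=0 pred=N actual=T -> ctr[0]=1
Ev 7: PC=2 idx=2 pred=T actual=N -> ctr[2]=2
Ev 8: PC=7 idx=3 pred=N actual=N -> ctr[3]=0
Ev 9: PC=0 idx=0 pred=N actual=N -> ctr[0]=0
Ev 10: PC=7 idx=3 pred=N actual=T -> ctr[3]=1
Ev 11: PC=2 idx=2 pred=T actual=T -> ctr[2]=3
Ev 12: PC=2 idx=2 pred=T actual=T -> ctr[2]=3
Ev 13: PC=0 idx=0 pred=N actual=N -> ctr[0]=0

Answer: N N T T N N T N N N T T N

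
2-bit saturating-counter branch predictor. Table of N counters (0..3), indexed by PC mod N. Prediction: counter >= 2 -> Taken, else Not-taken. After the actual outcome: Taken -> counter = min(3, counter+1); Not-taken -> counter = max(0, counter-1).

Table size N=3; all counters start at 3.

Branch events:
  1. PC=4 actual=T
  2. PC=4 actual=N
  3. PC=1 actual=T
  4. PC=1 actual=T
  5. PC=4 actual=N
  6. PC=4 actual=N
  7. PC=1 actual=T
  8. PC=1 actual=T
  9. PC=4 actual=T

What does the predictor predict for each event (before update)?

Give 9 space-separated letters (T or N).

Answer: T T T T T T N T T

Derivation:
Ev 1: PC=4 idx=1 pred=T actual=T -> ctr[1]=3
Ev 2: PC=4 idx=1 pred=T actual=N -> ctr[1]=2
Ev 3: PC=1 idx=1 pred=T actual=T -> ctr[1]=3
Ev 4: PC=1 idx=1 pred=T actual=T -> ctr[1]=3
Ev 5: PC=4 idx=1 pred=T actual=N -> ctr[1]=2
Ev 6: PC=4 idx=1 pred=T actual=N -> ctr[1]=1
Ev 7: PC=1 idx=1 pred=N actual=T -> ctr[1]=2
Ev 8: PC=1 idx=1 pred=T actual=T -> ctr[1]=3
Ev 9: PC=4 idx=1 pred=T actual=T -> ctr[1]=3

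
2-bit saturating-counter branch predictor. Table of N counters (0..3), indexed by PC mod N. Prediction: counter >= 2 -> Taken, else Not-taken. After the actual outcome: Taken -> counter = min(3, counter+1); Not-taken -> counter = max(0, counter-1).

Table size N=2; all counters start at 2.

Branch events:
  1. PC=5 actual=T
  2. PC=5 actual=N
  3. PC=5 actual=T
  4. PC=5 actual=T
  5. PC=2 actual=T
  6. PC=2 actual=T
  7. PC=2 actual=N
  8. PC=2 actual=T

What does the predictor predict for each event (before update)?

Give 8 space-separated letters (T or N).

Ev 1: PC=5 idx=1 pred=T actual=T -> ctr[1]=3
Ev 2: PC=5 idx=1 pred=T actual=N -> ctr[1]=2
Ev 3: PC=5 idx=1 pred=T actual=T -> ctr[1]=3
Ev 4: PC=5 idx=1 pred=T actual=T -> ctr[1]=3
Ev 5: PC=2 idx=0 pred=T actual=T -> ctr[0]=3
Ev 6: PC=2 idx=0 pred=T actual=T -> ctr[0]=3
Ev 7: PC=2 idx=0 pred=T actual=N -> ctr[0]=2
Ev 8: PC=2 idx=0 pred=T actual=T -> ctr[0]=3

Answer: T T T T T T T T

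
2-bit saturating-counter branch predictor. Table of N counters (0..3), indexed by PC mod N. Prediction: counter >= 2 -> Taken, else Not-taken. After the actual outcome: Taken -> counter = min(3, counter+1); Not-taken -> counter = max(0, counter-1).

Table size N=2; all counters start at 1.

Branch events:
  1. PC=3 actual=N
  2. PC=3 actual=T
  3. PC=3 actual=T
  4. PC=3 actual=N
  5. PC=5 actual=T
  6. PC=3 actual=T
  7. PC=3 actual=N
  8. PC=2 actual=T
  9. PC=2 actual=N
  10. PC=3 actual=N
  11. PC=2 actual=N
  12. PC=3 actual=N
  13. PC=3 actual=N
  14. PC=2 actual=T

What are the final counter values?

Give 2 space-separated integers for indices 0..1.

Answer: 1 0

Derivation:
Ev 1: PC=3 idx=1 pred=N actual=N -> ctr[1]=0
Ev 2: PC=3 idx=1 pred=N actual=T -> ctr[1]=1
Ev 3: PC=3 idx=1 pred=N actual=T -> ctr[1]=2
Ev 4: PC=3 idx=1 pred=T actual=N -> ctr[1]=1
Ev 5: PC=5 idx=1 pred=N actual=T -> ctr[1]=2
Ev 6: PC=3 idx=1 pred=T actual=T -> ctr[1]=3
Ev 7: PC=3 idx=1 pred=T actual=N -> ctr[1]=2
Ev 8: PC=2 idx=0 pred=N actual=T -> ctr[0]=2
Ev 9: PC=2 idx=0 pred=T actual=N -> ctr[0]=1
Ev 10: PC=3 idx=1 pred=T actual=N -> ctr[1]=1
Ev 11: PC=2 idx=0 pred=N actual=N -> ctr[0]=0
Ev 12: PC=3 idx=1 pred=N actual=N -> ctr[1]=0
Ev 13: PC=3 idx=1 pred=N actual=N -> ctr[1]=0
Ev 14: PC=2 idx=0 pred=N actual=T -> ctr[0]=1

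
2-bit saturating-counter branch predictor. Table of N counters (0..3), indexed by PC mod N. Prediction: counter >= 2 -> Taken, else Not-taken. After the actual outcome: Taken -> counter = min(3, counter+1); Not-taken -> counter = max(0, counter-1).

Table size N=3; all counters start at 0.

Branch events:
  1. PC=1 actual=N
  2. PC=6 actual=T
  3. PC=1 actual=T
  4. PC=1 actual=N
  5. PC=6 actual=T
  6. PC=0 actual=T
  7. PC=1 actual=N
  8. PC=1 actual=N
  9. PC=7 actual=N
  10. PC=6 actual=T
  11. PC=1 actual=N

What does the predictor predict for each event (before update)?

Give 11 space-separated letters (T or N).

Answer: N N N N N T N N N T N

Derivation:
Ev 1: PC=1 idx=1 pred=N actual=N -> ctr[1]=0
Ev 2: PC=6 idx=0 pred=N actual=T -> ctr[0]=1
Ev 3: PC=1 idx=1 pred=N actual=T -> ctr[1]=1
Ev 4: PC=1 idx=1 pred=N actual=N -> ctr[1]=0
Ev 5: PC=6 idx=0 pred=N actual=T -> ctr[0]=2
Ev 6: PC=0 idx=0 pred=T actual=T -> ctr[0]=3
Ev 7: PC=1 idx=1 pred=N actual=N -> ctr[1]=0
Ev 8: PC=1 idx=1 pred=N actual=N -> ctr[1]=0
Ev 9: PC=7 idx=1 pred=N actual=N -> ctr[1]=0
Ev 10: PC=6 idx=0 pred=T actual=T -> ctr[0]=3
Ev 11: PC=1 idx=1 pred=N actual=N -> ctr[1]=0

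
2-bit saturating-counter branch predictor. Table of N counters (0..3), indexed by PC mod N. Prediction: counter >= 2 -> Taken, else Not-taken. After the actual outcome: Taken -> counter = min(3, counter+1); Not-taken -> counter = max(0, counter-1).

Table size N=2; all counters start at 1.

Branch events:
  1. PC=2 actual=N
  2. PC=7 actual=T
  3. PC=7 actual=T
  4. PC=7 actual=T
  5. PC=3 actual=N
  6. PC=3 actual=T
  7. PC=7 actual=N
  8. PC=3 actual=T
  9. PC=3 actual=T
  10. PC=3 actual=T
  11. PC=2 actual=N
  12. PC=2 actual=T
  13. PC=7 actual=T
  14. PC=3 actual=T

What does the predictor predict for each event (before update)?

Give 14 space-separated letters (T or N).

Ev 1: PC=2 idx=0 pred=N actual=N -> ctr[0]=0
Ev 2: PC=7 idx=1 pred=N actual=T -> ctr[1]=2
Ev 3: PC=7 idx=1 pred=T actual=T -> ctr[1]=3
Ev 4: PC=7 idx=1 pred=T actual=T -> ctr[1]=3
Ev 5: PC=3 idx=1 pred=T actual=N -> ctr[1]=2
Ev 6: PC=3 idx=1 pred=T actual=T -> ctr[1]=3
Ev 7: PC=7 idx=1 pred=T actual=N -> ctr[1]=2
Ev 8: PC=3 idx=1 pred=T actual=T -> ctr[1]=3
Ev 9: PC=3 idx=1 pred=T actual=T -> ctr[1]=3
Ev 10: PC=3 idx=1 pred=T actual=T -> ctr[1]=3
Ev 11: PC=2 idx=0 pred=N actual=N -> ctr[0]=0
Ev 12: PC=2 idx=0 pred=N actual=T -> ctr[0]=1
Ev 13: PC=7 idx=1 pred=T actual=T -> ctr[1]=3
Ev 14: PC=3 idx=1 pred=T actual=T -> ctr[1]=3

Answer: N N T T T T T T T T N N T T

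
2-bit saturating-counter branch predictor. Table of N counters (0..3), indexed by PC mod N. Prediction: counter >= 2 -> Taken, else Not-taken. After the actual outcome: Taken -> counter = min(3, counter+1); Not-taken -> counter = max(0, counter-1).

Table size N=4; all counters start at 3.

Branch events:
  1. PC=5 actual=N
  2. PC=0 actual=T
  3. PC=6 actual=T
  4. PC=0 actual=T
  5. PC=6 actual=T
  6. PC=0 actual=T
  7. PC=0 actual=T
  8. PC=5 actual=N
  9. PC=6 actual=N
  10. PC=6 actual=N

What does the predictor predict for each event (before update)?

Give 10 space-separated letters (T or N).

Ev 1: PC=5 idx=1 pred=T actual=N -> ctr[1]=2
Ev 2: PC=0 idx=0 pred=T actual=T -> ctr[0]=3
Ev 3: PC=6 idx=2 pred=T actual=T -> ctr[2]=3
Ev 4: PC=0 idx=0 pred=T actual=T -> ctr[0]=3
Ev 5: PC=6 idx=2 pred=T actual=T -> ctr[2]=3
Ev 6: PC=0 idx=0 pred=T actual=T -> ctr[0]=3
Ev 7: PC=0 idx=0 pred=T actual=T -> ctr[0]=3
Ev 8: PC=5 idx=1 pred=T actual=N -> ctr[1]=1
Ev 9: PC=6 idx=2 pred=T actual=N -> ctr[2]=2
Ev 10: PC=6 idx=2 pred=T actual=N -> ctr[2]=1

Answer: T T T T T T T T T T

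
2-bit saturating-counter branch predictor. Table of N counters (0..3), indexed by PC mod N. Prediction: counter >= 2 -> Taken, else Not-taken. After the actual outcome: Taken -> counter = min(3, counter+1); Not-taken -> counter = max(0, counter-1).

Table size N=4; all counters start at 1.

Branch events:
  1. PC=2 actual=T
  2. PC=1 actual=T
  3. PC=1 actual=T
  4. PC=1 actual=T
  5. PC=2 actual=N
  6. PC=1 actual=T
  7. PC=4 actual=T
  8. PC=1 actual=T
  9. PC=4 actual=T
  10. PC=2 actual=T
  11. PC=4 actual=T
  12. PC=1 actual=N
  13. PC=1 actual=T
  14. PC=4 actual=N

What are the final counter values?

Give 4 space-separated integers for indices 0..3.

Answer: 2 3 2 1

Derivation:
Ev 1: PC=2 idx=2 pred=N actual=T -> ctr[2]=2
Ev 2: PC=1 idx=1 pred=N actual=T -> ctr[1]=2
Ev 3: PC=1 idx=1 pred=T actual=T -> ctr[1]=3
Ev 4: PC=1 idx=1 pred=T actual=T -> ctr[1]=3
Ev 5: PC=2 idx=2 pred=T actual=N -> ctr[2]=1
Ev 6: PC=1 idx=1 pred=T actual=T -> ctr[1]=3
Ev 7: PC=4 idx=0 pred=N actual=T -> ctr[0]=2
Ev 8: PC=1 idx=1 pred=T actual=T -> ctr[1]=3
Ev 9: PC=4 idx=0 pred=T actual=T -> ctr[0]=3
Ev 10: PC=2 idx=2 pred=N actual=T -> ctr[2]=2
Ev 11: PC=4 idx=0 pred=T actual=T -> ctr[0]=3
Ev 12: PC=1 idx=1 pred=T actual=N -> ctr[1]=2
Ev 13: PC=1 idx=1 pred=T actual=T -> ctr[1]=3
Ev 14: PC=4 idx=0 pred=T actual=N -> ctr[0]=2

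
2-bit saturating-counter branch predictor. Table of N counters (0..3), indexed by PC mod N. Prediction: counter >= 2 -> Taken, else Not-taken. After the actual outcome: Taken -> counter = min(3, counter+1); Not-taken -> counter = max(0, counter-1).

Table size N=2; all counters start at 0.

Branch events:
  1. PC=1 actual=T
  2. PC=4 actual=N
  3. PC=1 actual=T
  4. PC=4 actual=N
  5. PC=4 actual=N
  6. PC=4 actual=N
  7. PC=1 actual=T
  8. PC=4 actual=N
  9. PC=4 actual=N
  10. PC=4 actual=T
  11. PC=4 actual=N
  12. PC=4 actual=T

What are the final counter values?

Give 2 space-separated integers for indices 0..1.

Answer: 1 3

Derivation:
Ev 1: PC=1 idx=1 pred=N actual=T -> ctr[1]=1
Ev 2: PC=4 idx=0 pred=N actual=N -> ctr[0]=0
Ev 3: PC=1 idx=1 pred=N actual=T -> ctr[1]=2
Ev 4: PC=4 idx=0 pred=N actual=N -> ctr[0]=0
Ev 5: PC=4 idx=0 pred=N actual=N -> ctr[0]=0
Ev 6: PC=4 idx=0 pred=N actual=N -> ctr[0]=0
Ev 7: PC=1 idx=1 pred=T actual=T -> ctr[1]=3
Ev 8: PC=4 idx=0 pred=N actual=N -> ctr[0]=0
Ev 9: PC=4 idx=0 pred=N actual=N -> ctr[0]=0
Ev 10: PC=4 idx=0 pred=N actual=T -> ctr[0]=1
Ev 11: PC=4 idx=0 pred=N actual=N -> ctr[0]=0
Ev 12: PC=4 idx=0 pred=N actual=T -> ctr[0]=1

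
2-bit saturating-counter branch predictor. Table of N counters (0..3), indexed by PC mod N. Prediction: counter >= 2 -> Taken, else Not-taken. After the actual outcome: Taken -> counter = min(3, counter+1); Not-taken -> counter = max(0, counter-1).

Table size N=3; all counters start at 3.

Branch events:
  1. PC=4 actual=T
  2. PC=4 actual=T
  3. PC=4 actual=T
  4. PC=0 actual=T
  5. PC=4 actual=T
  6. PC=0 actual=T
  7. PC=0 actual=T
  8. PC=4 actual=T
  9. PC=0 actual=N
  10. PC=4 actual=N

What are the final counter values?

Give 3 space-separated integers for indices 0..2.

Ev 1: PC=4 idx=1 pred=T actual=T -> ctr[1]=3
Ev 2: PC=4 idx=1 pred=T actual=T -> ctr[1]=3
Ev 3: PC=4 idx=1 pred=T actual=T -> ctr[1]=3
Ev 4: PC=0 idx=0 pred=T actual=T -> ctr[0]=3
Ev 5: PC=4 idx=1 pred=T actual=T -> ctr[1]=3
Ev 6: PC=0 idx=0 pred=T actual=T -> ctr[0]=3
Ev 7: PC=0 idx=0 pred=T actual=T -> ctr[0]=3
Ev 8: PC=4 idx=1 pred=T actual=T -> ctr[1]=3
Ev 9: PC=0 idx=0 pred=T actual=N -> ctr[0]=2
Ev 10: PC=4 idx=1 pred=T actual=N -> ctr[1]=2

Answer: 2 2 3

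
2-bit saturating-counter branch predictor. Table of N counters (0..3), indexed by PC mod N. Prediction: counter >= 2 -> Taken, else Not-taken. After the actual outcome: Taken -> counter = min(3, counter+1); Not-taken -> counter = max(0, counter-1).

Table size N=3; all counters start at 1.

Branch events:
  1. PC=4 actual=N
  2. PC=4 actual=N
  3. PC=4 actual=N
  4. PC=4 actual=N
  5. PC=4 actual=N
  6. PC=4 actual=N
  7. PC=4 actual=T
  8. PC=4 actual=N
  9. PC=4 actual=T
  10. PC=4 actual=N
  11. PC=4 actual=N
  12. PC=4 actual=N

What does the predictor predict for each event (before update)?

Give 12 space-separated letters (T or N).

Ev 1: PC=4 idx=1 pred=N actual=N -> ctr[1]=0
Ev 2: PC=4 idx=1 pred=N actual=N -> ctr[1]=0
Ev 3: PC=4 idx=1 pred=N actual=N -> ctr[1]=0
Ev 4: PC=4 idx=1 pred=N actual=N -> ctr[1]=0
Ev 5: PC=4 idx=1 pred=N actual=N -> ctr[1]=0
Ev 6: PC=4 idx=1 pred=N actual=N -> ctr[1]=0
Ev 7: PC=4 idx=1 pred=N actual=T -> ctr[1]=1
Ev 8: PC=4 idx=1 pred=N actual=N -> ctr[1]=0
Ev 9: PC=4 idx=1 pred=N actual=T -> ctr[1]=1
Ev 10: PC=4 idx=1 pred=N actual=N -> ctr[1]=0
Ev 11: PC=4 idx=1 pred=N actual=N -> ctr[1]=0
Ev 12: PC=4 idx=1 pred=N actual=N -> ctr[1]=0

Answer: N N N N N N N N N N N N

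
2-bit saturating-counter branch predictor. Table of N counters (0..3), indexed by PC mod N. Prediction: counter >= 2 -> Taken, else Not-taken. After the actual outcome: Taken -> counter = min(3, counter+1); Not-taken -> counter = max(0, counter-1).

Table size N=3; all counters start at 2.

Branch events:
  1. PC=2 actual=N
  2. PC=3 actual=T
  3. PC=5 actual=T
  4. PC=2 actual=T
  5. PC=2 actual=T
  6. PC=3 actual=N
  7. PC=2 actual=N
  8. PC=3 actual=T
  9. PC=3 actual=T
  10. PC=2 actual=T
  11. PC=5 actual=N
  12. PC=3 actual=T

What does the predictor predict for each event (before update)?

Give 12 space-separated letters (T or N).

Answer: T T N T T T T T T T T T

Derivation:
Ev 1: PC=2 idx=2 pred=T actual=N -> ctr[2]=1
Ev 2: PC=3 idx=0 pred=T actual=T -> ctr[0]=3
Ev 3: PC=5 idx=2 pred=N actual=T -> ctr[2]=2
Ev 4: PC=2 idx=2 pred=T actual=T -> ctr[2]=3
Ev 5: PC=2 idx=2 pred=T actual=T -> ctr[2]=3
Ev 6: PC=3 idx=0 pred=T actual=N -> ctr[0]=2
Ev 7: PC=2 idx=2 pred=T actual=N -> ctr[2]=2
Ev 8: PC=3 idx=0 pred=T actual=T -> ctr[0]=3
Ev 9: PC=3 idx=0 pred=T actual=T -> ctr[0]=3
Ev 10: PC=2 idx=2 pred=T actual=T -> ctr[2]=3
Ev 11: PC=5 idx=2 pred=T actual=N -> ctr[2]=2
Ev 12: PC=3 idx=0 pred=T actual=T -> ctr[0]=3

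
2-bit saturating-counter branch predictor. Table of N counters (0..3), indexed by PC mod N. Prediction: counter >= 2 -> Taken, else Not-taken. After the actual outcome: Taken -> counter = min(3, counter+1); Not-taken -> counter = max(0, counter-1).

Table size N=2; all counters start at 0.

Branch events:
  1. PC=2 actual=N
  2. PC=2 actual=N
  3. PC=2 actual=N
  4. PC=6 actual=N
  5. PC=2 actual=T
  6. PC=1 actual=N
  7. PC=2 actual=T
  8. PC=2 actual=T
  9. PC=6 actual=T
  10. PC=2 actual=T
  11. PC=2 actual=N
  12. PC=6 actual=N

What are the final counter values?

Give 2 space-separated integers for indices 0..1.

Answer: 1 0

Derivation:
Ev 1: PC=2 idx=0 pred=N actual=N -> ctr[0]=0
Ev 2: PC=2 idx=0 pred=N actual=N -> ctr[0]=0
Ev 3: PC=2 idx=0 pred=N actual=N -> ctr[0]=0
Ev 4: PC=6 idx=0 pred=N actual=N -> ctr[0]=0
Ev 5: PC=2 idx=0 pred=N actual=T -> ctr[0]=1
Ev 6: PC=1 idx=1 pred=N actual=N -> ctr[1]=0
Ev 7: PC=2 idx=0 pred=N actual=T -> ctr[0]=2
Ev 8: PC=2 idx=0 pred=T actual=T -> ctr[0]=3
Ev 9: PC=6 idx=0 pred=T actual=T -> ctr[0]=3
Ev 10: PC=2 idx=0 pred=T actual=T -> ctr[0]=3
Ev 11: PC=2 idx=0 pred=T actual=N -> ctr[0]=2
Ev 12: PC=6 idx=0 pred=T actual=N -> ctr[0]=1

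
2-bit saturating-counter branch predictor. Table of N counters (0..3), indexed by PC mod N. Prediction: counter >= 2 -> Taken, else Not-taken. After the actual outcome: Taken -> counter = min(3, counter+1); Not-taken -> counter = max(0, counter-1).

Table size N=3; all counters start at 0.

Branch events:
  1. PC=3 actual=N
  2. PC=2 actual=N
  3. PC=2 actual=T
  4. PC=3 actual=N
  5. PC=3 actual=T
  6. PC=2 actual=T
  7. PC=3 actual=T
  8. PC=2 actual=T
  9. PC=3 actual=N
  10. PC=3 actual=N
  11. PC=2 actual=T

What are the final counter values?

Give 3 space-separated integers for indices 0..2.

Answer: 0 0 3

Derivation:
Ev 1: PC=3 idx=0 pred=N actual=N -> ctr[0]=0
Ev 2: PC=2 idx=2 pred=N actual=N -> ctr[2]=0
Ev 3: PC=2 idx=2 pred=N actual=T -> ctr[2]=1
Ev 4: PC=3 idx=0 pred=N actual=N -> ctr[0]=0
Ev 5: PC=3 idx=0 pred=N actual=T -> ctr[0]=1
Ev 6: PC=2 idx=2 pred=N actual=T -> ctr[2]=2
Ev 7: PC=3 idx=0 pred=N actual=T -> ctr[0]=2
Ev 8: PC=2 idx=2 pred=T actual=T -> ctr[2]=3
Ev 9: PC=3 idx=0 pred=T actual=N -> ctr[0]=1
Ev 10: PC=3 idx=0 pred=N actual=N -> ctr[0]=0
Ev 11: PC=2 idx=2 pred=T actual=T -> ctr[2]=3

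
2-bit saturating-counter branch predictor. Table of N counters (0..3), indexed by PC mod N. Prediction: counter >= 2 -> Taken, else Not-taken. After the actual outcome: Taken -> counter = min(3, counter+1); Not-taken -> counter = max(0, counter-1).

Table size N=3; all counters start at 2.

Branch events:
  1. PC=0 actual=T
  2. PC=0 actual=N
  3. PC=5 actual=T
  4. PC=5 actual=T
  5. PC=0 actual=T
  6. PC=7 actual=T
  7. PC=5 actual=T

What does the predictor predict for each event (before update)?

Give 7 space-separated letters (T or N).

Answer: T T T T T T T

Derivation:
Ev 1: PC=0 idx=0 pred=T actual=T -> ctr[0]=3
Ev 2: PC=0 idx=0 pred=T actual=N -> ctr[0]=2
Ev 3: PC=5 idx=2 pred=T actual=T -> ctr[2]=3
Ev 4: PC=5 idx=2 pred=T actual=T -> ctr[2]=3
Ev 5: PC=0 idx=0 pred=T actual=T -> ctr[0]=3
Ev 6: PC=7 idx=1 pred=T actual=T -> ctr[1]=3
Ev 7: PC=5 idx=2 pred=T actual=T -> ctr[2]=3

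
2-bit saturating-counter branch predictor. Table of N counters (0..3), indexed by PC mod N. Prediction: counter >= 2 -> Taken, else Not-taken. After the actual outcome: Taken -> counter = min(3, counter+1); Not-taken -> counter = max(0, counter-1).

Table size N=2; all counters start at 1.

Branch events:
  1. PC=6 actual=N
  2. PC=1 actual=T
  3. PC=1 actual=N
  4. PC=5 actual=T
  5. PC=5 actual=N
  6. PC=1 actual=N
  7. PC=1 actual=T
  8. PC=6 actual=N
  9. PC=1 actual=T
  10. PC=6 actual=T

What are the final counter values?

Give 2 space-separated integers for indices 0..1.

Answer: 1 2

Derivation:
Ev 1: PC=6 idx=0 pred=N actual=N -> ctr[0]=0
Ev 2: PC=1 idx=1 pred=N actual=T -> ctr[1]=2
Ev 3: PC=1 idx=1 pred=T actual=N -> ctr[1]=1
Ev 4: PC=5 idx=1 pred=N actual=T -> ctr[1]=2
Ev 5: PC=5 idx=1 pred=T actual=N -> ctr[1]=1
Ev 6: PC=1 idx=1 pred=N actual=N -> ctr[1]=0
Ev 7: PC=1 idx=1 pred=N actual=T -> ctr[1]=1
Ev 8: PC=6 idx=0 pred=N actual=N -> ctr[0]=0
Ev 9: PC=1 idx=1 pred=N actual=T -> ctr[1]=2
Ev 10: PC=6 idx=0 pred=N actual=T -> ctr[0]=1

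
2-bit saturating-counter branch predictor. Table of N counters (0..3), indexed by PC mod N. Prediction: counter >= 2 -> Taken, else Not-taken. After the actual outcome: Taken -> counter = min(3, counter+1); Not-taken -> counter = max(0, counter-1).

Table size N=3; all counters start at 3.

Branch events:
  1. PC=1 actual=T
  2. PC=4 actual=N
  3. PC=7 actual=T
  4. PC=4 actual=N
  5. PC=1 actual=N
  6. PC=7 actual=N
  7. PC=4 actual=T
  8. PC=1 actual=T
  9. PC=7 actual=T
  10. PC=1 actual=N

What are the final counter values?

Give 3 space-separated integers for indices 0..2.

Answer: 3 2 3

Derivation:
Ev 1: PC=1 idx=1 pred=T actual=T -> ctr[1]=3
Ev 2: PC=4 idx=1 pred=T actual=N -> ctr[1]=2
Ev 3: PC=7 idx=1 pred=T actual=T -> ctr[1]=3
Ev 4: PC=4 idx=1 pred=T actual=N -> ctr[1]=2
Ev 5: PC=1 idx=1 pred=T actual=N -> ctr[1]=1
Ev 6: PC=7 idx=1 pred=N actual=N -> ctr[1]=0
Ev 7: PC=4 idx=1 pred=N actual=T -> ctr[1]=1
Ev 8: PC=1 idx=1 pred=N actual=T -> ctr[1]=2
Ev 9: PC=7 idx=1 pred=T actual=T -> ctr[1]=3
Ev 10: PC=1 idx=1 pred=T actual=N -> ctr[1]=2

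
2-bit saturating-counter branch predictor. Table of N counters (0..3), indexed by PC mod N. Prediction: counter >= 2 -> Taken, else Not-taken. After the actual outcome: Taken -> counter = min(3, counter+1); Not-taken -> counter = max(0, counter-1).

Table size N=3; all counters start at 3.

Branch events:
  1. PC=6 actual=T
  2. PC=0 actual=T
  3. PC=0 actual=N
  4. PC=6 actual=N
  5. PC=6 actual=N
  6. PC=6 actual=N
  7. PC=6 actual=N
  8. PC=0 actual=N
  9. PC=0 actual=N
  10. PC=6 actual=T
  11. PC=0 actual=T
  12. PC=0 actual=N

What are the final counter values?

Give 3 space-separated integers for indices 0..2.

Answer: 1 3 3

Derivation:
Ev 1: PC=6 idx=0 pred=T actual=T -> ctr[0]=3
Ev 2: PC=0 idx=0 pred=T actual=T -> ctr[0]=3
Ev 3: PC=0 idx=0 pred=T actual=N -> ctr[0]=2
Ev 4: PC=6 idx=0 pred=T actual=N -> ctr[0]=1
Ev 5: PC=6 idx=0 pred=N actual=N -> ctr[0]=0
Ev 6: PC=6 idx=0 pred=N actual=N -> ctr[0]=0
Ev 7: PC=6 idx=0 pred=N actual=N -> ctr[0]=0
Ev 8: PC=0 idx=0 pred=N actual=N -> ctr[0]=0
Ev 9: PC=0 idx=0 pred=N actual=N -> ctr[0]=0
Ev 10: PC=6 idx=0 pred=N actual=T -> ctr[0]=1
Ev 11: PC=0 idx=0 pred=N actual=T -> ctr[0]=2
Ev 12: PC=0 idx=0 pred=T actual=N -> ctr[0]=1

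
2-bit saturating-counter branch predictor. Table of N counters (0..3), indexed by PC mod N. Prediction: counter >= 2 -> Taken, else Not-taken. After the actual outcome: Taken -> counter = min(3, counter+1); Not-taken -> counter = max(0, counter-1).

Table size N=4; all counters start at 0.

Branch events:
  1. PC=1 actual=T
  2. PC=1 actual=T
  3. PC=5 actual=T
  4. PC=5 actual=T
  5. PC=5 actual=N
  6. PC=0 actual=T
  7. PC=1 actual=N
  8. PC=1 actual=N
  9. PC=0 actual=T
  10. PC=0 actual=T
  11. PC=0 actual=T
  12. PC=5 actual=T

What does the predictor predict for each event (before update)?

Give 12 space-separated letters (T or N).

Answer: N N T T T N T N N T T N

Derivation:
Ev 1: PC=1 idx=1 pred=N actual=T -> ctr[1]=1
Ev 2: PC=1 idx=1 pred=N actual=T -> ctr[1]=2
Ev 3: PC=5 idx=1 pred=T actual=T -> ctr[1]=3
Ev 4: PC=5 idx=1 pred=T actual=T -> ctr[1]=3
Ev 5: PC=5 idx=1 pred=T actual=N -> ctr[1]=2
Ev 6: PC=0 idx=0 pred=N actual=T -> ctr[0]=1
Ev 7: PC=1 idx=1 pred=T actual=N -> ctr[1]=1
Ev 8: PC=1 idx=1 pred=N actual=N -> ctr[1]=0
Ev 9: PC=0 idx=0 pred=N actual=T -> ctr[0]=2
Ev 10: PC=0 idx=0 pred=T actual=T -> ctr[0]=3
Ev 11: PC=0 idx=0 pred=T actual=T -> ctr[0]=3
Ev 12: PC=5 idx=1 pred=N actual=T -> ctr[1]=1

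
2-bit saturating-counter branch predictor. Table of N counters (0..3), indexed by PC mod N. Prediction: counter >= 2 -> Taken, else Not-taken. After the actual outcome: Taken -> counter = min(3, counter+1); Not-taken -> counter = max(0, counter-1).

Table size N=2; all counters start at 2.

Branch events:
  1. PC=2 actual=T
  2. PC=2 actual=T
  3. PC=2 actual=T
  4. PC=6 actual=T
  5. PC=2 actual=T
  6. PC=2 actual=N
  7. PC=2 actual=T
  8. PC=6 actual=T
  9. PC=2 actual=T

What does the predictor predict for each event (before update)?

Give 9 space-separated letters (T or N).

Ev 1: PC=2 idx=0 pred=T actual=T -> ctr[0]=3
Ev 2: PC=2 idx=0 pred=T actual=T -> ctr[0]=3
Ev 3: PC=2 idx=0 pred=T actual=T -> ctr[0]=3
Ev 4: PC=6 idx=0 pred=T actual=T -> ctr[0]=3
Ev 5: PC=2 idx=0 pred=T actual=T -> ctr[0]=3
Ev 6: PC=2 idx=0 pred=T actual=N -> ctr[0]=2
Ev 7: PC=2 idx=0 pred=T actual=T -> ctr[0]=3
Ev 8: PC=6 idx=0 pred=T actual=T -> ctr[0]=3
Ev 9: PC=2 idx=0 pred=T actual=T -> ctr[0]=3

Answer: T T T T T T T T T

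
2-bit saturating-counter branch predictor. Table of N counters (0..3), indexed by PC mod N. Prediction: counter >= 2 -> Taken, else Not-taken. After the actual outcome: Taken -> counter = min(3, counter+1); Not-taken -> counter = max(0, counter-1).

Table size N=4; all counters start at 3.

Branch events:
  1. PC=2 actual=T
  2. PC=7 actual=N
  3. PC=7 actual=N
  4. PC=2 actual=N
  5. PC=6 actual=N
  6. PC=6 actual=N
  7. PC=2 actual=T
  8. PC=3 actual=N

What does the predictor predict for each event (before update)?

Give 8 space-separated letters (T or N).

Answer: T T T T T N N N

Derivation:
Ev 1: PC=2 idx=2 pred=T actual=T -> ctr[2]=3
Ev 2: PC=7 idx=3 pred=T actual=N -> ctr[3]=2
Ev 3: PC=7 idx=3 pred=T actual=N -> ctr[3]=1
Ev 4: PC=2 idx=2 pred=T actual=N -> ctr[2]=2
Ev 5: PC=6 idx=2 pred=T actual=N -> ctr[2]=1
Ev 6: PC=6 idx=2 pred=N actual=N -> ctr[2]=0
Ev 7: PC=2 idx=2 pred=N actual=T -> ctr[2]=1
Ev 8: PC=3 idx=3 pred=N actual=N -> ctr[3]=0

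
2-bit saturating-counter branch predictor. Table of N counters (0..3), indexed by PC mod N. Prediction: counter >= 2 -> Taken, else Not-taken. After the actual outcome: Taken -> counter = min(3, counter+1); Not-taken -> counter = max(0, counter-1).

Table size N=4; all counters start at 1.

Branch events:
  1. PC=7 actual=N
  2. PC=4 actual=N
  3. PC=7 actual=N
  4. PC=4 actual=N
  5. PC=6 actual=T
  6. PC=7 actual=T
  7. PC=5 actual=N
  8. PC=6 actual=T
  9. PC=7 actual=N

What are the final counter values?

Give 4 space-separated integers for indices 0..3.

Ev 1: PC=7 idx=3 pred=N actual=N -> ctr[3]=0
Ev 2: PC=4 idx=0 pred=N actual=N -> ctr[0]=0
Ev 3: PC=7 idx=3 pred=N actual=N -> ctr[3]=0
Ev 4: PC=4 idx=0 pred=N actual=N -> ctr[0]=0
Ev 5: PC=6 idx=2 pred=N actual=T -> ctr[2]=2
Ev 6: PC=7 idx=3 pred=N actual=T -> ctr[3]=1
Ev 7: PC=5 idx=1 pred=N actual=N -> ctr[1]=0
Ev 8: PC=6 idx=2 pred=T actual=T -> ctr[2]=3
Ev 9: PC=7 idx=3 pred=N actual=N -> ctr[3]=0

Answer: 0 0 3 0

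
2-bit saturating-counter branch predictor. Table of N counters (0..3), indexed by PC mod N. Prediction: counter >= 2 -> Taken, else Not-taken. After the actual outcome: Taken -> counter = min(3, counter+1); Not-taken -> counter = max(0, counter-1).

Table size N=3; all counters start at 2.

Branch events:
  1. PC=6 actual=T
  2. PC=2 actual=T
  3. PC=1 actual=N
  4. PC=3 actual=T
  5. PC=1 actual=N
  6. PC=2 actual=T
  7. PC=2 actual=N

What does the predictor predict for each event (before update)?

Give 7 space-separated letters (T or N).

Answer: T T T T N T T

Derivation:
Ev 1: PC=6 idx=0 pred=T actual=T -> ctr[0]=3
Ev 2: PC=2 idx=2 pred=T actual=T -> ctr[2]=3
Ev 3: PC=1 idx=1 pred=T actual=N -> ctr[1]=1
Ev 4: PC=3 idx=0 pred=T actual=T -> ctr[0]=3
Ev 5: PC=1 idx=1 pred=N actual=N -> ctr[1]=0
Ev 6: PC=2 idx=2 pred=T actual=T -> ctr[2]=3
Ev 7: PC=2 idx=2 pred=T actual=N -> ctr[2]=2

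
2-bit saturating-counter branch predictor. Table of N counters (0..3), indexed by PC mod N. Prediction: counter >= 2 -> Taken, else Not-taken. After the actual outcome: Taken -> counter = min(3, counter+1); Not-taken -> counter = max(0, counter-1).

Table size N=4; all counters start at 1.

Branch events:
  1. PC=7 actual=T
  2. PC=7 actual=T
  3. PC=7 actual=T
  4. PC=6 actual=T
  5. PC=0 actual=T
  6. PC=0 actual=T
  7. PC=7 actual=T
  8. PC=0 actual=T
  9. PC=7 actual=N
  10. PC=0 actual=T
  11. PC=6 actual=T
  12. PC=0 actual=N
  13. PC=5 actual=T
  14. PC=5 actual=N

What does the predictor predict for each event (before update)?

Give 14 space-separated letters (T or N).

Answer: N T T N N T T T T T T T N T

Derivation:
Ev 1: PC=7 idx=3 pred=N actual=T -> ctr[3]=2
Ev 2: PC=7 idx=3 pred=T actual=T -> ctr[3]=3
Ev 3: PC=7 idx=3 pred=T actual=T -> ctr[3]=3
Ev 4: PC=6 idx=2 pred=N actual=T -> ctr[2]=2
Ev 5: PC=0 idx=0 pred=N actual=T -> ctr[0]=2
Ev 6: PC=0 idx=0 pred=T actual=T -> ctr[0]=3
Ev 7: PC=7 idx=3 pred=T actual=T -> ctr[3]=3
Ev 8: PC=0 idx=0 pred=T actual=T -> ctr[0]=3
Ev 9: PC=7 idx=3 pred=T actual=N -> ctr[3]=2
Ev 10: PC=0 idx=0 pred=T actual=T -> ctr[0]=3
Ev 11: PC=6 idx=2 pred=T actual=T -> ctr[2]=3
Ev 12: PC=0 idx=0 pred=T actual=N -> ctr[0]=2
Ev 13: PC=5 idx=1 pred=N actual=T -> ctr[1]=2
Ev 14: PC=5 idx=1 pred=T actual=N -> ctr[1]=1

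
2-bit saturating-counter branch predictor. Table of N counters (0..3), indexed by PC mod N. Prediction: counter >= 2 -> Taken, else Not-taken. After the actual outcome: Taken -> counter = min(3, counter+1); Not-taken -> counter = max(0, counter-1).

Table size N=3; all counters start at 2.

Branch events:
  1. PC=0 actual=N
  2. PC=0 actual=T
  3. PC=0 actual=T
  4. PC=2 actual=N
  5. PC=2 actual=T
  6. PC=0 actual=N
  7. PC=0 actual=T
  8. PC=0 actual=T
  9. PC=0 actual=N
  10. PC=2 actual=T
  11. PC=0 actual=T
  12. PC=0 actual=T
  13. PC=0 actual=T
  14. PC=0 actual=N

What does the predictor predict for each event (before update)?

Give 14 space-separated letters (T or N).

Answer: T N T T N T T T T T T T T T

Derivation:
Ev 1: PC=0 idx=0 pred=T actual=N -> ctr[0]=1
Ev 2: PC=0 idx=0 pred=N actual=T -> ctr[0]=2
Ev 3: PC=0 idx=0 pred=T actual=T -> ctr[0]=3
Ev 4: PC=2 idx=2 pred=T actual=N -> ctr[2]=1
Ev 5: PC=2 idx=2 pred=N actual=T -> ctr[2]=2
Ev 6: PC=0 idx=0 pred=T actual=N -> ctr[0]=2
Ev 7: PC=0 idx=0 pred=T actual=T -> ctr[0]=3
Ev 8: PC=0 idx=0 pred=T actual=T -> ctr[0]=3
Ev 9: PC=0 idx=0 pred=T actual=N -> ctr[0]=2
Ev 10: PC=2 idx=2 pred=T actual=T -> ctr[2]=3
Ev 11: PC=0 idx=0 pred=T actual=T -> ctr[0]=3
Ev 12: PC=0 idx=0 pred=T actual=T -> ctr[0]=3
Ev 13: PC=0 idx=0 pred=T actual=T -> ctr[0]=3
Ev 14: PC=0 idx=0 pred=T actual=N -> ctr[0]=2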